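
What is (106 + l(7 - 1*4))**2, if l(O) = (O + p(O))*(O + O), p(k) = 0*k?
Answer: 15376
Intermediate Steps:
p(k) = 0
l(O) = 2*O**2 (l(O) = (O + 0)*(O + O) = O*(2*O) = 2*O**2)
(106 + l(7 - 1*4))**2 = (106 + 2*(7 - 1*4)**2)**2 = (106 + 2*(7 - 4)**2)**2 = (106 + 2*3**2)**2 = (106 + 2*9)**2 = (106 + 18)**2 = 124**2 = 15376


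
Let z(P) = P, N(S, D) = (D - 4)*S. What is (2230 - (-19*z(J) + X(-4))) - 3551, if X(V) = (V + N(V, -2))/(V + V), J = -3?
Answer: -2751/2 ≈ -1375.5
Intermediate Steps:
N(S, D) = S*(-4 + D) (N(S, D) = (-4 + D)*S = S*(-4 + D))
X(V) = -5/2 (X(V) = (V + V*(-4 - 2))/(V + V) = (V + V*(-6))/((2*V)) = (V - 6*V)*(1/(2*V)) = (-5*V)*(1/(2*V)) = -5/2)
(2230 - (-19*z(J) + X(-4))) - 3551 = (2230 - (-19*(-3) - 5/2)) - 3551 = (2230 - (57 - 5/2)) - 3551 = (2230 - 1*109/2) - 3551 = (2230 - 109/2) - 3551 = 4351/2 - 3551 = -2751/2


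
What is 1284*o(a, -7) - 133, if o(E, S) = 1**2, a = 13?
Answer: 1151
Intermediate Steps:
o(E, S) = 1
1284*o(a, -7) - 133 = 1284*1 - 133 = 1284 - 133 = 1151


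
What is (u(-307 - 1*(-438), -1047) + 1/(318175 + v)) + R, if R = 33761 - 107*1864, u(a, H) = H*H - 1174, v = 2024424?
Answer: 2177089695453/2342599 ≈ 9.2935e+5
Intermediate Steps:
u(a, H) = -1174 + H² (u(a, H) = H² - 1174 = -1174 + H²)
R = -165687 (R = 33761 - 1*199448 = 33761 - 199448 = -165687)
(u(-307 - 1*(-438), -1047) + 1/(318175 + v)) + R = ((-1174 + (-1047)²) + 1/(318175 + 2024424)) - 165687 = ((-1174 + 1096209) + 1/2342599) - 165687 = (1095035 + 1/2342599) - 165687 = 2565227895966/2342599 - 165687 = 2177089695453/2342599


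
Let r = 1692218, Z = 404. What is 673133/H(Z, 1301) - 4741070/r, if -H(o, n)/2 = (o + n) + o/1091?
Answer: -630193423899357/3148471429862 ≈ -200.16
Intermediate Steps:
H(o, n) = -2*n - 2184*o/1091 (H(o, n) = -2*((o + n) + o/1091) = -2*((n + o) + o*(1/1091)) = -2*((n + o) + o/1091) = -2*(n + 1092*o/1091) = -2*n - 2184*o/1091)
673133/H(Z, 1301) - 4741070/r = 673133/(-2*1301 - 2184/1091*404) - 4741070/1692218 = 673133/(-2602 - 882336/1091) - 4741070*1/1692218 = 673133/(-3721118/1091) - 2370535/846109 = 673133*(-1091/3721118) - 2370535/846109 = -734388103/3721118 - 2370535/846109 = -630193423899357/3148471429862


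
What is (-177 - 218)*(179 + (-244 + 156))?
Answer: -35945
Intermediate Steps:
(-177 - 218)*(179 + (-244 + 156)) = -395*(179 - 88) = -395*91 = -35945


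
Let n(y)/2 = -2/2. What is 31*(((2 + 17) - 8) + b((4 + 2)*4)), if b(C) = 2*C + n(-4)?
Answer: 1767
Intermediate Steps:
n(y) = -2 (n(y) = 2*(-2/2) = 2*(-2*1/2) = 2*(-1) = -2)
b(C) = -2 + 2*C (b(C) = 2*C - 2 = -2 + 2*C)
31*(((2 + 17) - 8) + b((4 + 2)*4)) = 31*(((2 + 17) - 8) + (-2 + 2*((4 + 2)*4))) = 31*((19 - 8) + (-2 + 2*(6*4))) = 31*(11 + (-2 + 2*24)) = 31*(11 + (-2 + 48)) = 31*(11 + 46) = 31*57 = 1767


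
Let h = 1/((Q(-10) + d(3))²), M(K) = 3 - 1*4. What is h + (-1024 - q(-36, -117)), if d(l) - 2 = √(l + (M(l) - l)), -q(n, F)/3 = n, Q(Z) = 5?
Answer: -707488/625 - 7*I/1250 ≈ -1132.0 - 0.0056*I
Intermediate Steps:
M(K) = -1 (M(K) = 3 - 4 = -1)
q(n, F) = -3*n
d(l) = 2 + I (d(l) = 2 + √(l + (-1 - l)) = 2 + √(-1) = 2 + I)
h = (7 + I)⁻² (h = 1/((5 + (2 + I))²) = 1/((7 + I)²) = (7 + I)⁻² ≈ 0.0192 - 0.0056*I)
h + (-1024 - q(-36, -117)) = (7 + I)⁻² + (-1024 - (-3)*(-36)) = (7 + I)⁻² + (-1024 - 1*108) = (7 + I)⁻² + (-1024 - 108) = (7 + I)⁻² - 1132 = -1132 + (7 + I)⁻²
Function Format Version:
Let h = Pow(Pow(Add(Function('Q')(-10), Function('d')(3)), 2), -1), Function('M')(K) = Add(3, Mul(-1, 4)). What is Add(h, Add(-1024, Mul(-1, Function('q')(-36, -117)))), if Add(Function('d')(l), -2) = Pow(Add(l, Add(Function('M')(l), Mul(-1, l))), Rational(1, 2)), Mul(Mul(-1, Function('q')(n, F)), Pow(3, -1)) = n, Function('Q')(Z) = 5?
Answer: Add(Rational(-707488, 625), Mul(Rational(-7, 1250), I)) ≈ Add(-1132.0, Mul(-0.0056000, I))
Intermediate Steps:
Function('M')(K) = -1 (Function('M')(K) = Add(3, -4) = -1)
Function('q')(n, F) = Mul(-3, n)
Function('d')(l) = Add(2, I) (Function('d')(l) = Add(2, Pow(Add(l, Add(-1, Mul(-1, l))), Rational(1, 2))) = Add(2, Pow(-1, Rational(1, 2))) = Add(2, I))
h = Pow(Add(7, I), -2) (h = Pow(Pow(Add(5, Add(2, I)), 2), -1) = Pow(Pow(Add(7, I), 2), -1) = Pow(Add(7, I), -2) ≈ Add(0.019200, Mul(-0.0056000, I)))
Add(h, Add(-1024, Mul(-1, Function('q')(-36, -117)))) = Add(Pow(Add(7, I), -2), Add(-1024, Mul(-1, Mul(-3, -36)))) = Add(Pow(Add(7, I), -2), Add(-1024, Mul(-1, 108))) = Add(Pow(Add(7, I), -2), Add(-1024, -108)) = Add(Pow(Add(7, I), -2), -1132) = Add(-1132, Pow(Add(7, I), -2))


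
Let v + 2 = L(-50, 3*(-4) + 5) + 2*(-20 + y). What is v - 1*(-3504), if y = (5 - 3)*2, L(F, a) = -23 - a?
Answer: 3454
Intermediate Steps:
y = 4 (y = 2*2 = 4)
v = -50 (v = -2 + ((-23 - (3*(-4) + 5)) + 2*(-20 + 4)) = -2 + ((-23 - (-12 + 5)) + 2*(-16)) = -2 + ((-23 - 1*(-7)) - 32) = -2 + ((-23 + 7) - 32) = -2 + (-16 - 32) = -2 - 48 = -50)
v - 1*(-3504) = -50 - 1*(-3504) = -50 + 3504 = 3454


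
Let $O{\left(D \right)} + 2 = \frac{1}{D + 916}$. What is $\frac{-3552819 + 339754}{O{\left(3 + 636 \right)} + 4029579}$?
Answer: $- \frac{4996316075}{6265992236} \approx -0.79737$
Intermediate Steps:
$O{\left(D \right)} = -2 + \frac{1}{916 + D}$ ($O{\left(D \right)} = -2 + \frac{1}{D + 916} = -2 + \frac{1}{916 + D}$)
$\frac{-3552819 + 339754}{O{\left(3 + 636 \right)} + 4029579} = \frac{-3552819 + 339754}{\frac{-1831 - 2 \left(3 + 636\right)}{916 + \left(3 + 636\right)} + 4029579} = - \frac{3213065}{\frac{-1831 - 1278}{916 + 639} + 4029579} = - \frac{3213065}{\frac{-1831 - 1278}{1555} + 4029579} = - \frac{3213065}{\frac{1}{1555} \left(-3109\right) + 4029579} = - \frac{3213065}{- \frac{3109}{1555} + 4029579} = - \frac{3213065}{\frac{6265992236}{1555}} = \left(-3213065\right) \frac{1555}{6265992236} = - \frac{4996316075}{6265992236}$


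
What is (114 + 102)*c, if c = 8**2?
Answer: 13824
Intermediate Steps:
c = 64
(114 + 102)*c = (114 + 102)*64 = 216*64 = 13824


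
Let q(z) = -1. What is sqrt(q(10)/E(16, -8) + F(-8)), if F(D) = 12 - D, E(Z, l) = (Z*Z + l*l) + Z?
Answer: sqrt(141099)/84 ≈ 4.4718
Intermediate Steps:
E(Z, l) = Z + Z**2 + l**2 (E(Z, l) = (Z**2 + l**2) + Z = Z + Z**2 + l**2)
sqrt(q(10)/E(16, -8) + F(-8)) = sqrt(-1/(16 + 16**2 + (-8)**2) + (12 - 1*(-8))) = sqrt(-1/(16 + 256 + 64) + (12 + 8)) = sqrt(-1/336 + 20) = sqrt(6719/336) = sqrt(141099)/84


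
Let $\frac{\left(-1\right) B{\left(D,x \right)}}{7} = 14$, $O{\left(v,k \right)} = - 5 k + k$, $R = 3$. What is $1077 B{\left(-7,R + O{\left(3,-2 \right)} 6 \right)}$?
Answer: $-105546$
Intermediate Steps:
$O{\left(v,k \right)} = - 4 k$
$B{\left(D,x \right)} = -98$ ($B{\left(D,x \right)} = \left(-7\right) 14 = -98$)
$1077 B{\left(-7,R + O{\left(3,-2 \right)} 6 \right)} = 1077 \left(-98\right) = -105546$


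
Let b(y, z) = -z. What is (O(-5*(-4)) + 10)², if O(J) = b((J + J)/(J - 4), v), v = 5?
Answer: 25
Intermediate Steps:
O(J) = -5 (O(J) = -1*5 = -5)
(O(-5*(-4)) + 10)² = (-5 + 10)² = 5² = 25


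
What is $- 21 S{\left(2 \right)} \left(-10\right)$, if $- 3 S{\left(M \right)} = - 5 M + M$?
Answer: $560$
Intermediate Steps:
$S{\left(M \right)} = \frac{4 M}{3}$ ($S{\left(M \right)} = - \frac{- 5 M + M}{3} = - \frac{\left(-4\right) M}{3} = \frac{4 M}{3}$)
$- 21 S{\left(2 \right)} \left(-10\right) = - 21 \cdot \frac{4}{3} \cdot 2 \left(-10\right) = \left(-21\right) \frac{8}{3} \left(-10\right) = \left(-56\right) \left(-10\right) = 560$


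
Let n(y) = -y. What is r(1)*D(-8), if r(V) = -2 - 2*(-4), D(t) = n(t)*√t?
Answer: 96*I*√2 ≈ 135.76*I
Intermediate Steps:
D(t) = -t^(3/2) (D(t) = (-t)*√t = -t^(3/2))
r(V) = 6 (r(V) = -2 + 8 = 6)
r(1)*D(-8) = 6*(-(-8)^(3/2)) = 6*(-(-16)*I*√2) = 6*(16*I*√2) = 96*I*√2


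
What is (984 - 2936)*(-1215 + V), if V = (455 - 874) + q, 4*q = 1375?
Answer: 2518568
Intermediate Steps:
q = 1375/4 (q = (¼)*1375 = 1375/4 ≈ 343.75)
V = -301/4 (V = (455 - 874) + 1375/4 = -419 + 1375/4 = -301/4 ≈ -75.250)
(984 - 2936)*(-1215 + V) = (984 - 2936)*(-1215 - 301/4) = -1952*(-5161/4) = 2518568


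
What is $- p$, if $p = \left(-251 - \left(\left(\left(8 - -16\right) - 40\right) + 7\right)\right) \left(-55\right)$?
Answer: $-13310$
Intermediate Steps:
$p = 13310$ ($p = \left(-251 - \left(\left(\left(8 + 16\right) - 40\right) + 7\right)\right) \left(-55\right) = \left(-251 - \left(\left(24 - 40\right) + 7\right)\right) \left(-55\right) = \left(-251 - \left(-16 + 7\right)\right) \left(-55\right) = \left(-251 - -9\right) \left(-55\right) = \left(-251 + 9\right) \left(-55\right) = \left(-242\right) \left(-55\right) = 13310$)
$- p = \left(-1\right) 13310 = -13310$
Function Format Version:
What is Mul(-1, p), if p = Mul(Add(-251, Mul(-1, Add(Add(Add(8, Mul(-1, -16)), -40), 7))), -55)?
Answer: -13310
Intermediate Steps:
p = 13310 (p = Mul(Add(-251, Mul(-1, Add(Add(Add(8, 16), -40), 7))), -55) = Mul(Add(-251, Mul(-1, Add(Add(24, -40), 7))), -55) = Mul(Add(-251, Mul(-1, Add(-16, 7))), -55) = Mul(Add(-251, Mul(-1, -9)), -55) = Mul(Add(-251, 9), -55) = Mul(-242, -55) = 13310)
Mul(-1, p) = Mul(-1, 13310) = -13310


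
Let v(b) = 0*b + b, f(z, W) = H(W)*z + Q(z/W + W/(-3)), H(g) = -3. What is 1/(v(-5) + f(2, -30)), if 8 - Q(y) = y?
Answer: -15/194 ≈ -0.077320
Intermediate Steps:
Q(y) = 8 - y
f(z, W) = 8 - 3*z + W/3 - z/W (f(z, W) = -3*z + (8 - (z/W + W/(-3))) = -3*z + (8 - (z/W + W*(-⅓))) = -3*z + (8 - (z/W - W/3)) = -3*z + (8 - (-W/3 + z/W)) = -3*z + (8 + (W/3 - z/W)) = -3*z + (8 + W/3 - z/W) = 8 - 3*z + W/3 - z/W)
v(b) = b (v(b) = 0 + b = b)
1/(v(-5) + f(2, -30)) = 1/(-5 + (8 - 3*2 + (⅓)*(-30) - 1*2/(-30))) = 1/(-5 + (8 - 6 - 10 - 1*2*(-1/30))) = 1/(-5 + (8 - 6 - 10 + 1/15)) = 1/(-5 - 119/15) = 1/(-194/15) = -15/194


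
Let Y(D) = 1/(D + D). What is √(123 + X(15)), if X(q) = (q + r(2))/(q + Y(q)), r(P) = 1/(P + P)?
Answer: 9*√1245662/902 ≈ 11.136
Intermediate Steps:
r(P) = 1/(2*P)
Y(D) = 1/(2*D)
X(q) = (¼ + q)/(q + 1/(2*q)) (X(q) = (q + (½)/2)/(q + 1/(2*q)) = (q + (½)*(½))/(q + 1/(2*q)) = (q + ¼)/(q + 1/(2*q)) = (¼ + q)/(q + 1/(2*q)))
√(123 + X(15)) = √(123 + (½)*15*(1 + 4*15)/(1 + 2*15²)) = √(123 + (½)*15*(1 + 60)/(1 + 2*225)) = √(123 + (½)*15*61/(1 + 450)) = √(123 + (½)*15*61/451) = √(123 + (½)*15*(1/451)*61) = √(123 + 915/902) = √(111861/902) = 9*√1245662/902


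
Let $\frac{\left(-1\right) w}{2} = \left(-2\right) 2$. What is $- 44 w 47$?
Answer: $-16544$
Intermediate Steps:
$w = 8$ ($w = - 2 \left(\left(-2\right) 2\right) = \left(-2\right) \left(-4\right) = 8$)
$- 44 w 47 = \left(-44\right) 8 \cdot 47 = \left(-352\right) 47 = -16544$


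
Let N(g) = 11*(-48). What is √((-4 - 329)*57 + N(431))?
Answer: I*√19509 ≈ 139.67*I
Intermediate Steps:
N(g) = -528
√((-4 - 329)*57 + N(431)) = √((-4 - 329)*57 - 528) = √(-333*57 - 528) = √(-18981 - 528) = √(-19509) = I*√19509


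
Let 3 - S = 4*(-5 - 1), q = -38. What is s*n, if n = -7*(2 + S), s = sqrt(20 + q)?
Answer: -609*I*sqrt(2) ≈ -861.26*I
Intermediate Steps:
S = 27 (S = 3 - 4*(-5 - 1) = 3 - 4*(-6) = 3 - 1*(-24) = 3 + 24 = 27)
s = 3*I*sqrt(2) (s = sqrt(20 - 38) = sqrt(-18) = 3*I*sqrt(2) ≈ 4.2426*I)
n = -203 (n = -7*(2 + 27) = -7*29 = -203)
s*n = (3*I*sqrt(2))*(-203) = -609*I*sqrt(2)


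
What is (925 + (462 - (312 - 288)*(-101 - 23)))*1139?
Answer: 4969457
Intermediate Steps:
(925 + (462 - (312 - 288)*(-101 - 23)))*1139 = (925 + (462 - 24*(-124)))*1139 = (925 + (462 - 1*(-2976)))*1139 = (925 + (462 + 2976))*1139 = (925 + 3438)*1139 = 4363*1139 = 4969457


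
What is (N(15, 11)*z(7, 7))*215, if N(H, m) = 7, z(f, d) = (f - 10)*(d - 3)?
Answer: -18060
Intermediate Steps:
z(f, d) = (-10 + f)*(-3 + d)
(N(15, 11)*z(7, 7))*215 = (7*(30 - 10*7 - 3*7 + 7*7))*215 = (7*(30 - 70 - 21 + 49))*215 = (7*(-12))*215 = -84*215 = -18060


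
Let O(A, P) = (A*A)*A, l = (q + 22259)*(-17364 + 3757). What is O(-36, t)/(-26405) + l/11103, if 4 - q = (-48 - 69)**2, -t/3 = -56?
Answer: -1026686248574/97724905 ≈ -10506.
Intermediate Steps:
t = 168 (t = -3*(-56) = 168)
q = -13685 (q = 4 - (-48 - 69)**2 = 4 - 1*(-117)**2 = 4 - 1*13689 = 4 - 13689 = -13685)
l = -116666418 (l = (-13685 + 22259)*(-17364 + 3757) = 8574*(-13607) = -116666418)
O(A, P) = A**3 (O(A, P) = A**2*A = A**3)
O(-36, t)/(-26405) + l/11103 = (-36)**3/(-26405) - 116666418/11103 = -46656*(-1/26405) - 116666418*1/11103 = 46656/26405 - 38888806/3701 = -1026686248574/97724905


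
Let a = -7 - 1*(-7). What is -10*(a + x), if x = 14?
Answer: -140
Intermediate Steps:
a = 0 (a = -7 + 7 = 0)
-10*(a + x) = -10*(0 + 14) = -10*14 = -140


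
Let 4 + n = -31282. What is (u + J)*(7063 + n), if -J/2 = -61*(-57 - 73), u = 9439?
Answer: 155535883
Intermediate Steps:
n = -31286 (n = -4 - 31282 = -31286)
J = -15860 (J = -(-122)*(-57 - 73) = -(-122)*(-130) = -2*7930 = -15860)
(u + J)*(7063 + n) = (9439 - 15860)*(7063 - 31286) = -6421*(-24223) = 155535883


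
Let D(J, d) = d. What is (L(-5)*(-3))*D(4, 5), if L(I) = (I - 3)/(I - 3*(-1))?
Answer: -60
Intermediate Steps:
L(I) = (-3 + I)/(3 + I) (L(I) = (-3 + I)/(I + 3) = (-3 + I)/(3 + I))
(L(-5)*(-3))*D(4, 5) = (((-3 - 5)/(3 - 5))*(-3))*5 = ((-8/(-2))*(-3))*5 = (-½*(-8)*(-3))*5 = (4*(-3))*5 = -12*5 = -60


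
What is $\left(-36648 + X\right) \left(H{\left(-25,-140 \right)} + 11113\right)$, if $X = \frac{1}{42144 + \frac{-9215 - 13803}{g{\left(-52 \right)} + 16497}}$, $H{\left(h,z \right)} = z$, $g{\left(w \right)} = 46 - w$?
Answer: $- \frac{281238241637016713}{699356662} \approx -4.0214 \cdot 10^{8}$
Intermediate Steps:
$X = \frac{16595}{699356662}$ ($X = \frac{1}{42144 + \frac{-9215 - 13803}{\left(46 - -52\right) + 16497}} = \frac{1}{42144 - \frac{23018}{\left(46 + 52\right) + 16497}} = \frac{1}{42144 - \frac{23018}{98 + 16497}} = \frac{1}{42144 - \frac{23018}{16595}} = \frac{1}{\frac{699356662}{16595}} = \frac{16595}{699356662} \approx 2.3729 \cdot 10^{-5}$)
$\left(-36648 + X\right) \left(H{\left(-25,-140 \right)} + 11113\right) = \left(-36648 + \frac{16595}{699356662}\right) \left(-140 + 11113\right) = \left(- \frac{25630022932381}{699356662}\right) 10973 = - \frac{281238241637016713}{699356662}$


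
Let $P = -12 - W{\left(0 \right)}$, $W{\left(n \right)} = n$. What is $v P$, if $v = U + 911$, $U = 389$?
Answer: $-15600$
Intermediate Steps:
$P = -12$ ($P = -12 - 0 = -12 + 0 = -12$)
$v = 1300$ ($v = 389 + 911 = 1300$)
$v P = 1300 \left(-12\right) = -15600$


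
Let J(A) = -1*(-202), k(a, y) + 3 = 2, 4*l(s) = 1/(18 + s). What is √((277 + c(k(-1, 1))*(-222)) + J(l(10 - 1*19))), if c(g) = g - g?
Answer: √479 ≈ 21.886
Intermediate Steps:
l(s) = 1/(4*(18 + s))
k(a, y) = -1 (k(a, y) = -3 + 2 = -1)
c(g) = 0
J(A) = 202
√((277 + c(k(-1, 1))*(-222)) + J(l(10 - 1*19))) = √((277 + 0*(-222)) + 202) = √((277 + 0) + 202) = √(277 + 202) = √479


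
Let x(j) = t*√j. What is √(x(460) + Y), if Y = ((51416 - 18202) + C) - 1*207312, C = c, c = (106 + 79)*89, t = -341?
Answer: √(-157633 - 682*√115) ≈ 406.14*I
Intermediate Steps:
c = 16465 (c = 185*89 = 16465)
C = 16465
Y = -157633 (Y = ((51416 - 18202) + 16465) - 1*207312 = (33214 + 16465) - 207312 = 49679 - 207312 = -157633)
x(j) = -341*√j
√(x(460) + Y) = √(-682*√115 - 157633) = √(-157633 - 682*√115)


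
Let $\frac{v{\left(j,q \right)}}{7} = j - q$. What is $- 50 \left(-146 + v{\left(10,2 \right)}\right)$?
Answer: $4500$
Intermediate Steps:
$v{\left(j,q \right)} = - 7 q + 7 j$ ($v{\left(j,q \right)} = 7 \left(j - q\right) = - 7 q + 7 j$)
$- 50 \left(-146 + v{\left(10,2 \right)}\right) = - 50 \left(-146 + \left(\left(-7\right) 2 + 7 \cdot 10\right)\right) = - 50 \left(-146 + \left(-14 + 70\right)\right) = - 50 \left(-146 + 56\right) = \left(-50\right) \left(-90\right) = 4500$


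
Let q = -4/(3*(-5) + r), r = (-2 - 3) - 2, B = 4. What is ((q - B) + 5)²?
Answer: 169/121 ≈ 1.3967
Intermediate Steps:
r = -7 (r = -5 - 2 = -7)
q = 2/11 (q = -4/(3*(-5) - 7) = -4/(-15 - 7) = -4/(-22) = -4*(-1/22) = 2/11 ≈ 0.18182)
((q - B) + 5)² = ((2/11 - 1*4) + 5)² = ((2/11 - 4) + 5)² = (-42/11 + 5)² = (13/11)² = 169/121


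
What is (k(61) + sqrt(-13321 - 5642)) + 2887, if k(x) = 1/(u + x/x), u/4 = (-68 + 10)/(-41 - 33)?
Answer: 441748/153 + 21*I*sqrt(43) ≈ 2887.2 + 137.71*I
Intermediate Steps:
u = 116/37 (u = 4*((-68 + 10)/(-41 - 33)) = 4*(-58/(-74)) = 4*(-58*(-1/74)) = 4*(29/37) = 116/37 ≈ 3.1351)
k(x) = 37/153 (k(x) = 1/(116/37 + x/x) = 1/(116/37 + 1) = 1/(153/37) = 37/153)
(k(61) + sqrt(-13321 - 5642)) + 2887 = (37/153 + sqrt(-13321 - 5642)) + 2887 = (37/153 + sqrt(-18963)) + 2887 = (37/153 + 21*I*sqrt(43)) + 2887 = 441748/153 + 21*I*sqrt(43)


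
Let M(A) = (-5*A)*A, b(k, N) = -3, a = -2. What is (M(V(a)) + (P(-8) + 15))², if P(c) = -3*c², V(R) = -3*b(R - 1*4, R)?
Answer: 338724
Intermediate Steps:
V(R) = 9 (V(R) = -3*(-3) = 9)
M(A) = -5*A²
(M(V(a)) + (P(-8) + 15))² = (-5*9² + (-3*(-8)² + 15))² = (-5*81 + (-3*64 + 15))² = (-405 + (-192 + 15))² = (-405 - 177)² = (-582)² = 338724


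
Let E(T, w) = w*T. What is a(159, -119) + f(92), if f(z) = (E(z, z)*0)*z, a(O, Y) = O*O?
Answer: 25281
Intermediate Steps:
E(T, w) = T*w
a(O, Y) = O²
f(z) = 0 (f(z) = ((z*z)*0)*z = (z²*0)*z = 0*z = 0)
a(159, -119) + f(92) = 159² + 0 = 25281 + 0 = 25281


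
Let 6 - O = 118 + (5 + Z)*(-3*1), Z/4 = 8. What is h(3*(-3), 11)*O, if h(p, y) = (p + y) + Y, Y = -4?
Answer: 2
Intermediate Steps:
Z = 32 (Z = 4*8 = 32)
h(p, y) = -4 + p + y (h(p, y) = (p + y) - 4 = -4 + p + y)
O = -1 (O = 6 - (118 + (5 + 32)*(-3*1)) = 6 - (118 + 37*(-3)) = 6 - (118 - 111) = 6 - 1*7 = 6 - 7 = -1)
h(3*(-3), 11)*O = (-4 + 3*(-3) + 11)*(-1) = (-4 - 9 + 11)*(-1) = -2*(-1) = 2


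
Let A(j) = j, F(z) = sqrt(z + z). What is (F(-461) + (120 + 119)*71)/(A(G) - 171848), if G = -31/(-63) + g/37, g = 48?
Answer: -39554739/400573517 - 2331*I*sqrt(922)/400573517 ≈ -0.098745 - 0.0001767*I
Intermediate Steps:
F(z) = sqrt(2)*sqrt(z) (F(z) = sqrt(2*z) = sqrt(2)*sqrt(z))
G = 4171/2331 (G = -31/(-63) + 48/37 = -31*(-1/63) + 48*(1/37) = 31/63 + 48/37 = 4171/2331 ≈ 1.7894)
(F(-461) + (120 + 119)*71)/(A(G) - 171848) = (sqrt(2)*sqrt(-461) + (120 + 119)*71)/(4171/2331 - 171848) = (sqrt(2)*(I*sqrt(461)) + 239*71)/(-400573517/2331) = (I*sqrt(922) + 16969)*(-2331/400573517) = (16969 + I*sqrt(922))*(-2331/400573517) = -39554739/400573517 - 2331*I*sqrt(922)/400573517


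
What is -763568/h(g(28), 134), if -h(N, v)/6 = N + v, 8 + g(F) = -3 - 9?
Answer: 190892/171 ≈ 1116.3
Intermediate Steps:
g(F) = -20 (g(F) = -8 + (-3 - 9) = -8 - 12 = -20)
h(N, v) = -6*N - 6*v (h(N, v) = -6*(N + v) = -6*N - 6*v)
-763568/h(g(28), 134) = -763568/(-6*(-20) - 6*134) = -763568/(120 - 804) = -763568/(-684) = -763568*(-1/684) = 190892/171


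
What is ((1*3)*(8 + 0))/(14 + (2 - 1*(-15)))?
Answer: 24/31 ≈ 0.77419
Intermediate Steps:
((1*3)*(8 + 0))/(14 + (2 - 1*(-15))) = (3*8)/(14 + (2 + 15)) = 24/(14 + 17) = 24/31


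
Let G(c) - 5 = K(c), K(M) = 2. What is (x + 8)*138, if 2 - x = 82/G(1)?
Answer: -1656/7 ≈ -236.57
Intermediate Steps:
G(c) = 7 (G(c) = 5 + 2 = 7)
x = -68/7 (x = 2 - 82/7 = -68/7 ≈ -9.7143)
(x + 8)*138 = (-68/7 + 8)*138 = -12/7*138 = -1656/7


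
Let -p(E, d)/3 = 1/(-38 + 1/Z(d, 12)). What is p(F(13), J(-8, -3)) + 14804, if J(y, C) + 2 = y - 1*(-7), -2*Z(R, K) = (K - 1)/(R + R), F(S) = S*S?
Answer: 6010457/406 ≈ 14804.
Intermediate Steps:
F(S) = S²
Z(R, K) = -(-1 + K)/(4*R) (Z(R, K) = -(K - 1)/(2*(R + R)) = -(-1 + K)/(2*(2*R)) = -(-1 + K)*1/(2*R)/2 = -(-1 + K)/(4*R))
J(y, C) = 5 + y (J(y, C) = -2 + (y - 1*(-7)) = -2 + (y + 7) = -2 + (7 + y) = 5 + y)
p(E, d) = -3/(-38 - 4*d/11) (p(E, d) = -3/(-38 + 1/((1 - 1*12)/(4*d))) = -3/(-38 + 1/((1 - 12)/(4*d))) = -3/(-38 + 1/((¼)*(-11)/d)) = -3/(-38 + 1/(-11/(4*d))) = -3/(-38 - 4*d/11))
p(F(13), J(-8, -3)) + 14804 = 33/(2*(209 + 2*(5 - 8))) + 14804 = 33/(2*(209 + 2*(-3))) + 14804 = 33/(2*(209 - 6)) + 14804 = (33/2)/203 + 14804 = (33/2)*(1/203) + 14804 = 33/406 + 14804 = 6010457/406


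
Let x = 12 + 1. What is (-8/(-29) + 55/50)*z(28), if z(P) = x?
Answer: 5187/290 ≈ 17.886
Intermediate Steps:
x = 13
z(P) = 13
(-8/(-29) + 55/50)*z(28) = (-8/(-29) + 55/50)*13 = (-8*(-1/29) + 55*(1/50))*13 = (8/29 + 11/10)*13 = (399/290)*13 = 5187/290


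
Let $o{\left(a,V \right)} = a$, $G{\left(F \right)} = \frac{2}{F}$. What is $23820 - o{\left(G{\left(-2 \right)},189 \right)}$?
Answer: $23821$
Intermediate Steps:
$23820 - o{\left(G{\left(-2 \right)},189 \right)} = 23820 - \frac{2}{-2} = 23820 - 2 \left(- \frac{1}{2}\right) = 23820 - -1 = 23820 + 1 = 23821$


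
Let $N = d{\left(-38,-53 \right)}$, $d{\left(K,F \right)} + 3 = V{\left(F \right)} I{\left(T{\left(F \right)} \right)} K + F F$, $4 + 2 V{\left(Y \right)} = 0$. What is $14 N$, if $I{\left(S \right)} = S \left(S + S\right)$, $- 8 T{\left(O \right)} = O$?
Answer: $\frac{530733}{4} \approx 1.3268 \cdot 10^{5}$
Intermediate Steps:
$T{\left(O \right)} = - \frac{O}{8}$
$I{\left(S \right)} = 2 S^{2}$ ($I{\left(S \right)} = S 2 S = 2 S^{2}$)
$V{\left(Y \right)} = -2$ ($V{\left(Y \right)} = -2 + \frac{1}{2} \cdot 0 = -2 + 0 = -2$)
$d{\left(K,F \right)} = -3 + F^{2} - \frac{K F^{2}}{16}$ ($d{\left(K,F \right)} = -3 + \left(- 2 \cdot 2 \left(- \frac{F}{8}\right)^{2} K + F F\right) = -3 + \left(- 2 \cdot 2 \frac{F^{2}}{64} K + F^{2}\right) = -3 + \left(- 2 \frac{F^{2}}{32} K + F^{2}\right) = -3 + \left(- \frac{F^{2}}{16} K + F^{2}\right) = -3 - \left(- F^{2} + \frac{K F^{2}}{16}\right) = -3 + F^{2} - \frac{K F^{2}}{16}$)
$N = \frac{75819}{8}$ ($N = -3 + \left(-53\right)^{2} - - \frac{19 \left(-53\right)^{2}}{8} = -3 + 2809 - \left(- \frac{19}{8}\right) 2809 = -3 + 2809 + \frac{53371}{8} = \frac{75819}{8} \approx 9477.4$)
$14 N = 14 \cdot \frac{75819}{8} = \frac{530733}{4}$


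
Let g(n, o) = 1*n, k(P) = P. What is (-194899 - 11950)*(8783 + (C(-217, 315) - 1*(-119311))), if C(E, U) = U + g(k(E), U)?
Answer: -26516387008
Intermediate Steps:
g(n, o) = n
C(E, U) = E + U (C(E, U) = U + E = E + U)
(-194899 - 11950)*(8783 + (C(-217, 315) - 1*(-119311))) = (-194899 - 11950)*(8783 + ((-217 + 315) - 1*(-119311))) = -206849*(8783 + (98 + 119311)) = -206849*(8783 + 119409) = -206849*128192 = -26516387008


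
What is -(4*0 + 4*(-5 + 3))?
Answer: 8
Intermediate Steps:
-(4*0 + 4*(-5 + 3)) = -(0 + 4*(-2)) = -(0 - 8) = -1*(-8) = 8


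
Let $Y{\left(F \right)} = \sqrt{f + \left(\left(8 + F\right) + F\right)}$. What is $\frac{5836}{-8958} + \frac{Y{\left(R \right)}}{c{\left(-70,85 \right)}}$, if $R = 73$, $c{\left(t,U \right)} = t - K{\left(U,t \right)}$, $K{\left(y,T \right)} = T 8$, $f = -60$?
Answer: $- \frac{2918}{4479} + \frac{\sqrt{94}}{490} \approx -0.6317$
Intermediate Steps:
$K{\left(y,T \right)} = 8 T$
$c{\left(t,U \right)} = - 7 t$ ($c{\left(t,U \right)} = t - 8 t = - 7 t$)
$Y{\left(F \right)} = \sqrt{-52 + 2 F}$ ($Y{\left(F \right)} = \sqrt{-60 + \left(\left(8 + F\right) + F\right)} = \sqrt{-60 + \left(8 + 2 F\right)} = \sqrt{-52 + 2 F}$)
$\frac{5836}{-8958} + \frac{Y{\left(R \right)}}{c{\left(-70,85 \right)}} = \frac{5836}{-8958} + \frac{\sqrt{-52 + 2 \cdot 73}}{\left(-7\right) \left(-70\right)} = 5836 \left(- \frac{1}{8958}\right) + \frac{\sqrt{-52 + 146}}{490} = - \frac{2918}{4479} + \sqrt{94} \cdot \frac{1}{490} = - \frac{2918}{4479} + \frac{\sqrt{94}}{490}$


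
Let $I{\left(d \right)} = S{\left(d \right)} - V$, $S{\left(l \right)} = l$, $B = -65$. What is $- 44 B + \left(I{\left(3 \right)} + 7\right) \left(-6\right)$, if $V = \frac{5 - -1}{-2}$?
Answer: $2782$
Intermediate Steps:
$V = -3$ ($V = \left(5 + 1\right) \left(- \frac{1}{2}\right) = 6 \left(- \frac{1}{2}\right) = -3$)
$I{\left(d \right)} = 3 + d$ ($I{\left(d \right)} = d - -3 = d + 3 = 3 + d$)
$- 44 B + \left(I{\left(3 \right)} + 7\right) \left(-6\right) = \left(-44\right) \left(-65\right) + \left(\left(3 + 3\right) + 7\right) \left(-6\right) = 2860 + \left(6 + 7\right) \left(-6\right) = 2860 + 13 \left(-6\right) = 2860 - 78 = 2782$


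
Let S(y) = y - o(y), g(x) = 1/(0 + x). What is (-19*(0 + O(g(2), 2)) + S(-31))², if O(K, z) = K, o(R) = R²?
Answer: 4012009/4 ≈ 1.0030e+6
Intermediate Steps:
g(x) = 1/x
S(y) = y - y²
(-19*(0 + O(g(2), 2)) + S(-31))² = (-19*(0 + 1/2) - 31*(1 - 1*(-31)))² = (-19*(0 + ½) - 31*(1 + 31))² = (-19*½ - 31*32)² = (-19/2 - 992)² = (-2003/2)² = 4012009/4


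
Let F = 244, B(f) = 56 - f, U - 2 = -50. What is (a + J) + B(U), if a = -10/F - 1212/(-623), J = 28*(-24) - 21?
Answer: -44622785/76006 ≈ -587.10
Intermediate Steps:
U = -48 (U = 2 - 50 = -48)
J = -693 (J = -672 - 21 = -693)
a = 144749/76006 (a = -10/244 - 1212/(-623) = -10*1/244 - 1212*(-1/623) = -5/122 + 1212/623 = 144749/76006 ≈ 1.9044)
(a + J) + B(U) = (144749/76006 - 693) + (56 - 1*(-48)) = -52527409/76006 + (56 + 48) = -52527409/76006 + 104 = -44622785/76006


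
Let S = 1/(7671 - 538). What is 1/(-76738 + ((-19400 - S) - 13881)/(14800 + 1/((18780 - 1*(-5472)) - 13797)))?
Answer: -1103717629133/84699565372133324 ≈ -1.3031e-5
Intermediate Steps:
S = 1/7133 ≈ 0.00014019
1/(-76738 + ((-19400 - S) - 13881)/(14800 + 1/((18780 - 1*(-5472)) - 13797))) = 1/(-76738 + ((-19400 - 1*1/7133) - 13881)/(14800 + 1/((18780 - 1*(-5472)) - 13797))) = 1/(-76738 + ((-19400 - 1/7133) - 13881)/(14800 + 1/((18780 + 5472) - 13797))) = 1/(-76738 + (-138380201/7133 - 13881)/(14800 + 1/(24252 - 13797))) = 1/(-76738 - 237393374/(7133*(14800 + 1/10455))) = 1/(-76738 - 237393374/(7133*154734001/10455)) = 1/(-76738 - 237393374/7133*10455/154734001) = 1/(-76738 - 2481947725170/1103717629133) = 1/(-84699565372133324/1103717629133) = -1103717629133/84699565372133324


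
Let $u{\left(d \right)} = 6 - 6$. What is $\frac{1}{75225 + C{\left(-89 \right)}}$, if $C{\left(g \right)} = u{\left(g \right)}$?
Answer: $\frac{1}{75225} \approx 1.3293 \cdot 10^{-5}$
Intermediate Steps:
$u{\left(d \right)} = 0$ ($u{\left(d \right)} = 6 - 6 = 0$)
$C{\left(g \right)} = 0$
$\frac{1}{75225 + C{\left(-89 \right)}} = \frac{1}{75225 + 0} = \frac{1}{75225}$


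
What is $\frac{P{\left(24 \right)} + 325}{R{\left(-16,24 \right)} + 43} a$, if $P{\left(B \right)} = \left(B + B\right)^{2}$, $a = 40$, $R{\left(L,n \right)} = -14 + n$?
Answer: $\frac{105160}{53} \approx 1984.2$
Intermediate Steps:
$P{\left(B \right)} = 4 B^{2}$ ($P{\left(B \right)} = \left(2 B\right)^{2} = 4 B^{2}$)
$\frac{P{\left(24 \right)} + 325}{R{\left(-16,24 \right)} + 43} a = \frac{4 \cdot 24^{2} + 325}{\left(-14 + 24\right) + 43} \cdot 40 = \frac{4 \cdot 576 + 325}{10 + 43} \cdot 40 = \frac{2304 + 325}{53} \cdot 40 = 2629 \cdot \frac{1}{53} \cdot 40 = \frac{2629}{53} \cdot 40 = \frac{105160}{53}$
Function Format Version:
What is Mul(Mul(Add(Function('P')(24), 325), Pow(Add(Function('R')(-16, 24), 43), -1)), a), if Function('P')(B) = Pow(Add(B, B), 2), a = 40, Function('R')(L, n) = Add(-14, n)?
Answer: Rational(105160, 53) ≈ 1984.2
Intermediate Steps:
Function('P')(B) = Mul(4, Pow(B, 2)) (Function('P')(B) = Pow(Mul(2, B), 2) = Mul(4, Pow(B, 2)))
Mul(Mul(Add(Function('P')(24), 325), Pow(Add(Function('R')(-16, 24), 43), -1)), a) = Mul(Mul(Add(Mul(4, Pow(24, 2)), 325), Pow(Add(Add(-14, 24), 43), -1)), 40) = Mul(Mul(Add(Mul(4, 576), 325), Pow(Add(10, 43), -1)), 40) = Mul(Mul(Add(2304, 325), Pow(53, -1)), 40) = Mul(Mul(2629, Rational(1, 53)), 40) = Mul(Rational(2629, 53), 40) = Rational(105160, 53)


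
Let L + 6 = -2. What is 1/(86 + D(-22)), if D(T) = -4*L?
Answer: 1/118 ≈ 0.0084746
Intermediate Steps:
L = -8 (L = -6 - 2 = -8)
D(T) = 32 (D(T) = -4*(-8) = 32)
1/(86 + D(-22)) = 1/(86 + 32) = 1/118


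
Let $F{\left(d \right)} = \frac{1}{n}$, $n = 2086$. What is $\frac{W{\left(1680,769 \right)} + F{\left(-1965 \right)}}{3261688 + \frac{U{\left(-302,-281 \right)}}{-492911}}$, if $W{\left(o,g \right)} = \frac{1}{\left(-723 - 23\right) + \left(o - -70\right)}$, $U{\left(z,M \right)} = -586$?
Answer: $\frac{253849165}{561187117184822296} \approx 4.5234 \cdot 10^{-10}$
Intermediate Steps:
$W{\left(o,g \right)} = \frac{1}{-676 + o}$ ($W{\left(o,g \right)} = \frac{1}{-746 + \left(o + 70\right)} = \frac{1}{-746 + \left(70 + o\right)} = \frac{1}{-676 + o}$)
$F{\left(d \right)} = \frac{1}{2086}$
$\frac{W{\left(1680,769 \right)} + F{\left(-1965 \right)}}{3261688 + \frac{U{\left(-302,-281 \right)}}{-492911}} = \frac{\frac{1}{-676 + 1680} + \frac{1}{2086}}{3261688 - \frac{586}{-492911}} = \frac{\frac{1}{1004} + \frac{1}{2086}}{3261688 - - \frac{586}{492911}} = \frac{\frac{1}{1004} + \frac{1}{2086}}{3261688 + \frac{586}{492911}} = \frac{1545}{1047172 \cdot \frac{1607721894354}{492911}} = \frac{1545}{1047172} \cdot \frac{492911}{1607721894354} = \frac{253849165}{561187117184822296}$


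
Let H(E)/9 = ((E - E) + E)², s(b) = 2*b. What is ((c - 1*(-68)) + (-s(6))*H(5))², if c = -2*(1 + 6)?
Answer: 7001316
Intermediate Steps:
c = -14 (c = -2*7 = -14)
H(E) = 9*E² (H(E) = 9*((E - E) + E)² = 9*(0 + E)² = 9*E²)
((c - 1*(-68)) + (-s(6))*H(5))² = ((-14 - 1*(-68)) + (-2*6)*(9*5²))² = ((-14 + 68) + (-1*12)*(9*25))² = (54 - 12*225)² = (54 - 2700)² = (-2646)² = 7001316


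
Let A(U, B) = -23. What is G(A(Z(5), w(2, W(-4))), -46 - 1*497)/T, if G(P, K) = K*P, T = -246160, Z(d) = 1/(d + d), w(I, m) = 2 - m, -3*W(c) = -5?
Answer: -69/1360 ≈ -0.050735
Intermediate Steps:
W(c) = 5/3 (W(c) = -⅓*(-5) = 5/3)
Z(d) = 1/(2*d)
G(A(Z(5), w(2, W(-4))), -46 - 1*497)/T = ((-46 - 1*497)*(-23))/(-246160) = ((-46 - 497)*(-23))*(-1/246160) = -543*(-23)*(-1/246160) = 12489*(-1/246160) = -69/1360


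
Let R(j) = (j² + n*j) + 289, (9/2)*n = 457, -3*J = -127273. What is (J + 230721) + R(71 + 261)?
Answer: 3756373/9 ≈ 4.1738e+5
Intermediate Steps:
J = 127273/3 (J = -⅓*(-127273) = 127273/3 ≈ 42424.)
n = 914/9 (n = (2/9)*457 = 914/9 ≈ 101.56)
R(j) = 289 + j² + 914*j/9 (R(j) = (j² + 914*j/9) + 289 = 289 + j² + 914*j/9)
(J + 230721) + R(71 + 261) = (127273/3 + 230721) + (289 + (71 + 261)² + 914*(71 + 261)/9) = 819436/3 + (289 + 332² + (914/9)*332) = 819436/3 + (289 + 110224 + 303448/9) = 819436/3 + 1298065/9 = 3756373/9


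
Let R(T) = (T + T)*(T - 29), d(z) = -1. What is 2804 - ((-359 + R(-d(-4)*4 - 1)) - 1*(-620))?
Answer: 2699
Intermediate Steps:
R(T) = 2*T*(-29 + T) (R(T) = (2*T)*(-29 + T) = 2*T*(-29 + T))
2804 - ((-359 + R(-d(-4)*4 - 1)) - 1*(-620)) = 2804 - ((-359 + 2*(-1*(-1)*4 - 1)*(-29 + (-1*(-1)*4 - 1))) - 1*(-620)) = 2804 - ((-359 + 2*(1*4 - 1)*(-29 + (1*4 - 1))) + 620) = 2804 - ((-359 + 2*(4 - 1)*(-29 + (4 - 1))) + 620) = 2804 - ((-359 + 2*3*(-29 + 3)) + 620) = 2804 - ((-359 + 2*3*(-26)) + 620) = 2804 - ((-359 - 156) + 620) = 2804 - (-515 + 620) = 2804 - 1*105 = 2804 - 105 = 2699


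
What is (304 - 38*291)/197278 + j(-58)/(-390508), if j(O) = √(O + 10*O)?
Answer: -5377/98639 - I*√638/390508 ≈ -0.054512 - 6.4682e-5*I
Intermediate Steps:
j(O) = √11*√O (j(O) = √(11*O) = √11*√O)
(304 - 38*291)/197278 + j(-58)/(-390508) = (304 - 38*291)/197278 + (√11*√(-58))/(-390508) = (304 - 11058)*(1/197278) + (√11*(I*√58))*(-1/390508) = -10754*1/197278 + (I*√638)*(-1/390508) = -5377/98639 - I*√638/390508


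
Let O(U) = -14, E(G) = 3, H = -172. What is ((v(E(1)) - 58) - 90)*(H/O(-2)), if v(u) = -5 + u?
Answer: -12900/7 ≈ -1842.9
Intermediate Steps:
((v(E(1)) - 58) - 90)*(H/O(-2)) = (((-5 + 3) - 58) - 90)*(-172/(-14)) = ((-2 - 58) - 90)*(-172*(-1/14)) = (-60 - 90)*(86/7) = -150*86/7 = -12900/7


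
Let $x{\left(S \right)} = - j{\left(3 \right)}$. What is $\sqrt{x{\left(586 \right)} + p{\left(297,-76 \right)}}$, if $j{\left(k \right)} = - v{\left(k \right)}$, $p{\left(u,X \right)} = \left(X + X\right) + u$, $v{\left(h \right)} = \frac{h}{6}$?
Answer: $\frac{\sqrt{582}}{2} \approx 12.062$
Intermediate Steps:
$v{\left(h \right)} = \frac{h}{6}$ ($v{\left(h \right)} = h \frac{1}{6} = \frac{h}{6}$)
$p{\left(u,X \right)} = u + 2 X$ ($p{\left(u,X \right)} = 2 X + u = u + 2 X$)
$j{\left(k \right)} = - \frac{k}{6}$
$x{\left(S \right)} = \frac{1}{2}$ ($x{\left(S \right)} = - \frac{\left(-1\right) 3}{6} = \left(-1\right) \left(- \frac{1}{2}\right) = \frac{1}{2}$)
$\sqrt{x{\left(586 \right)} + p{\left(297,-76 \right)}} = \sqrt{\frac{1}{2} + \left(297 + 2 \left(-76\right)\right)} = \sqrt{\frac{1}{2} + \left(297 - 152\right)} = \sqrt{\frac{1}{2} + 145} = \sqrt{\frac{291}{2}} = \frac{\sqrt{582}}{2}$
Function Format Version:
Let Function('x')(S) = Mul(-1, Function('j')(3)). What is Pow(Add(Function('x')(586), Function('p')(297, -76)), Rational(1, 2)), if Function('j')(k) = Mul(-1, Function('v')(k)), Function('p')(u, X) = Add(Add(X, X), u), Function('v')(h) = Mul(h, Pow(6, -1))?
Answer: Mul(Rational(1, 2), Pow(582, Rational(1, 2))) ≈ 12.062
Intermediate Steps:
Function('v')(h) = Mul(Rational(1, 6), h) (Function('v')(h) = Mul(h, Rational(1, 6)) = Mul(Rational(1, 6), h))
Function('p')(u, X) = Add(u, Mul(2, X)) (Function('p')(u, X) = Add(Mul(2, X), u) = Add(u, Mul(2, X)))
Function('j')(k) = Mul(Rational(-1, 6), k) (Function('j')(k) = Mul(-1, Mul(Rational(1, 6), k)) = Mul(Rational(-1, 6), k))
Function('x')(S) = Rational(1, 2) (Function('x')(S) = Mul(-1, Mul(Rational(-1, 6), 3)) = Mul(-1, Rational(-1, 2)) = Rational(1, 2))
Pow(Add(Function('x')(586), Function('p')(297, -76)), Rational(1, 2)) = Pow(Add(Rational(1, 2), Add(297, Mul(2, -76))), Rational(1, 2)) = Pow(Add(Rational(1, 2), Add(297, -152)), Rational(1, 2)) = Pow(Add(Rational(1, 2), 145), Rational(1, 2)) = Pow(Rational(291, 2), Rational(1, 2)) = Mul(Rational(1, 2), Pow(582, Rational(1, 2)))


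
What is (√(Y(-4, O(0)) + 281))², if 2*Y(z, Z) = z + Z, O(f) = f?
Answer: 279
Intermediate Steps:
Y(z, Z) = Z/2 + z/2 (Y(z, Z) = (z + Z)/2 = (Z + z)/2 = Z/2 + z/2)
(√(Y(-4, O(0)) + 281))² = (√(((½)*0 + (½)*(-4)) + 281))² = (√((0 - 2) + 281))² = (√(-2 + 281))² = (√279)² = (3*√31)² = 279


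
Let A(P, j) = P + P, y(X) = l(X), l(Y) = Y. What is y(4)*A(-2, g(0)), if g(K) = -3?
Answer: -16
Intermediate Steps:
y(X) = X
A(P, j) = 2*P
y(4)*A(-2, g(0)) = 4*(2*(-2)) = 4*(-4) = -16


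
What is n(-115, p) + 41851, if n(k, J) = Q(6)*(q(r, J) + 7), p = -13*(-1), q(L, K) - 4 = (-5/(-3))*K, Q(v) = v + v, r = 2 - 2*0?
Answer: 42243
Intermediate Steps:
r = 2 (r = 2 + 0 = 2)
Q(v) = 2*v
q(L, K) = 4 + 5*K/3 (q(L, K) = 4 + (-5/(-3))*K = 4 + (-5*(-⅓))*K = 4 + 5*K/3)
p = 13
n(k, J) = 132 + 20*J (n(k, J) = (2*6)*((4 + 5*J/3) + 7) = 12*(11 + 5*J/3) = 132 + 20*J)
n(-115, p) + 41851 = (132 + 20*13) + 41851 = (132 + 260) + 41851 = 392 + 41851 = 42243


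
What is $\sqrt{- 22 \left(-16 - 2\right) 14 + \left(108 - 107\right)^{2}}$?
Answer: $\sqrt{5545} \approx 74.465$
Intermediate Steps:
$\sqrt{- 22 \left(-16 - 2\right) 14 + \left(108 - 107\right)^{2}} = \sqrt{\left(-22\right) \left(-18\right) 14 + 1^{2}} = \sqrt{396 \cdot 14 + 1} = \sqrt{5544 + 1} = \sqrt{5545}$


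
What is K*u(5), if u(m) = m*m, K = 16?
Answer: 400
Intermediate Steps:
u(m) = m²
K*u(5) = 16*5² = 16*25 = 400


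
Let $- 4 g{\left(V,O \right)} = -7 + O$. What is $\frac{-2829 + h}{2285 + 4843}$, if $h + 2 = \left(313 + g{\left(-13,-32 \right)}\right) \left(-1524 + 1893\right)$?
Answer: $\frac{465055}{28512} \approx 16.311$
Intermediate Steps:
$g{\left(V,O \right)} = \frac{7}{4} - \frac{O}{4}$ ($g{\left(V,O \right)} = - \frac{-7 + O}{4} = \frac{7}{4} - \frac{O}{4}$)
$h = \frac{476371}{4}$ ($h = -2 + \left(313 + \left(\frac{7}{4} - -8\right)\right) \left(-1524 + 1893\right) = -2 + \left(313 + \left(\frac{7}{4} + 8\right)\right) 369 = -2 + \left(313 + \frac{39}{4}\right) 369 = -2 + \frac{1291}{4} \cdot 369 = -2 + \frac{476379}{4} = \frac{476371}{4} \approx 1.1909 \cdot 10^{5}$)
$\frac{-2829 + h}{2285 + 4843} = \frac{-2829 + \frac{476371}{4}}{2285 + 4843} = \frac{465055}{4 \cdot 7128} = \frac{465055}{4} \cdot \frac{1}{7128} = \frac{465055}{28512}$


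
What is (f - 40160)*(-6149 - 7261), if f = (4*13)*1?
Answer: 537848280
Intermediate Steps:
f = 52 (f = 52*1 = 52)
(f - 40160)*(-6149 - 7261) = (52 - 40160)*(-6149 - 7261) = -40108*(-13410) = 537848280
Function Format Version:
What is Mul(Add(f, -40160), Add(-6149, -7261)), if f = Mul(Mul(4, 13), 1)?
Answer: 537848280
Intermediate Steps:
f = 52 (f = Mul(52, 1) = 52)
Mul(Add(f, -40160), Add(-6149, -7261)) = Mul(Add(52, -40160), Add(-6149, -7261)) = Mul(-40108, -13410) = 537848280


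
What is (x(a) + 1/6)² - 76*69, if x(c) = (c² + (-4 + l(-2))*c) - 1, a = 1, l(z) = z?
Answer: -187559/36 ≈ -5210.0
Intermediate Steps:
x(c) = -1 + c² - 6*c (x(c) = (c² + (-4 - 2)*c) - 1 = (c² - 6*c) - 1 = -1 + c² - 6*c)
(x(a) + 1/6)² - 76*69 = ((-1 + 1² - 6*1) + 1/6)² - 76*69 = ((-1 + 1 - 6) + ⅙)² - 5244 = (-6 + ⅙)² - 5244 = (-35/6)² - 5244 = 1225/36 - 5244 = -187559/36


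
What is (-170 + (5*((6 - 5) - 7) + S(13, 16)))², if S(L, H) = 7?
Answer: 37249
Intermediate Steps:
(-170 + (5*((6 - 5) - 7) + S(13, 16)))² = (-170 + (5*((6 - 5) - 7) + 7))² = (-170 + (5*(1 - 7) + 7))² = (-170 + (5*(-6) + 7))² = (-170 + (-30 + 7))² = (-170 - 23)² = (-193)² = 37249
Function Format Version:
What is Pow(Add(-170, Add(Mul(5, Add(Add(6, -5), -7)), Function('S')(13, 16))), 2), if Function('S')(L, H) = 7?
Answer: 37249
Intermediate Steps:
Pow(Add(-170, Add(Mul(5, Add(Add(6, -5), -7)), Function('S')(13, 16))), 2) = Pow(Add(-170, Add(Mul(5, Add(Add(6, -5), -7)), 7)), 2) = Pow(Add(-170, Add(Mul(5, Add(1, -7)), 7)), 2) = Pow(Add(-170, Add(Mul(5, -6), 7)), 2) = Pow(Add(-170, Add(-30, 7)), 2) = Pow(Add(-170, -23), 2) = Pow(-193, 2) = 37249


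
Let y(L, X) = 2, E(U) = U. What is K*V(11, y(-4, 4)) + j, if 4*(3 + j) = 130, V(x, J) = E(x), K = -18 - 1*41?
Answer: -1239/2 ≈ -619.50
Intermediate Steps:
K = -59 (K = -18 - 41 = -59)
V(x, J) = x
j = 59/2 (j = -3 + (1/4)*130 = -3 + 65/2 = 59/2 ≈ 29.500)
K*V(11, y(-4, 4)) + j = -59*11 + 59/2 = -649 + 59/2 = -1239/2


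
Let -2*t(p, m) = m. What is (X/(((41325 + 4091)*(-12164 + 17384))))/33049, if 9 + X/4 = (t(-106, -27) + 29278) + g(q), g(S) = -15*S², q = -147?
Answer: -117941/783497666448 ≈ -1.5053e-7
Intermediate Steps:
t(p, m) = -m/2
X = -1179410 (X = -36 + 4*((-½*(-27) + 29278) - 15*(-147)²) = -36 + 4*((27/2 + 29278) - 15*21609) = -36 + 4*(58583/2 - 324135) = -36 + 4*(-589687/2) = -36 - 1179374 = -1179410)
(X/(((41325 + 4091)*(-12164 + 17384))))/33049 = -1179410*1/((-12164 + 17384)*(41325 + 4091))/33049 = -1179410/(45416*5220)*(1/33049) = -1179410/237071520*(1/33049) = -1179410*1/237071520*(1/33049) = -117941/23707152*1/33049 = -117941/783497666448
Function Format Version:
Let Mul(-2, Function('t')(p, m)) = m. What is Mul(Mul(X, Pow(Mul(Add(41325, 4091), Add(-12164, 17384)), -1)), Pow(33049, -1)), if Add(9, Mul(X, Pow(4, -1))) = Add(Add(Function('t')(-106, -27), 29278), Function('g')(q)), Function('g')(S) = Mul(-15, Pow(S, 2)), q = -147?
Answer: Rational(-117941, 783497666448) ≈ -1.5053e-7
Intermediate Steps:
Function('t')(p, m) = Mul(Rational(-1, 2), m)
X = -1179410 (X = Add(-36, Mul(4, Add(Add(Mul(Rational(-1, 2), -27), 29278), Mul(-15, Pow(-147, 2))))) = Add(-36, Mul(4, Add(Add(Rational(27, 2), 29278), Mul(-15, 21609)))) = Add(-36, Mul(4, Add(Rational(58583, 2), -324135))) = Add(-36, Mul(4, Rational(-589687, 2))) = Add(-36, -1179374) = -1179410)
Mul(Mul(X, Pow(Mul(Add(41325, 4091), Add(-12164, 17384)), -1)), Pow(33049, -1)) = Mul(Mul(-1179410, Pow(Mul(Add(41325, 4091), Add(-12164, 17384)), -1)), Pow(33049, -1)) = Mul(Mul(-1179410, Pow(Mul(45416, 5220), -1)), Rational(1, 33049)) = Mul(Mul(-1179410, Pow(237071520, -1)), Rational(1, 33049)) = Mul(Mul(-1179410, Rational(1, 237071520)), Rational(1, 33049)) = Mul(Rational(-117941, 23707152), Rational(1, 33049)) = Rational(-117941, 783497666448)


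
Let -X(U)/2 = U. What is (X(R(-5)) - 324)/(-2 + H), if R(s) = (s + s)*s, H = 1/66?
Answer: 27984/131 ≈ 213.62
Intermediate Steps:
H = 1/66 ≈ 0.015152
R(s) = 2*s² (R(s) = (2*s)*s = 2*s²)
X(U) = -2*U
(X(R(-5)) - 324)/(-2 + H) = (-4*(-5)² - 324)/(-2 + 1/66) = (-4*25 - 324)/(-131/66) = (-2*50 - 324)*(-66/131) = (-100 - 324)*(-66/131) = -424*(-66/131) = 27984/131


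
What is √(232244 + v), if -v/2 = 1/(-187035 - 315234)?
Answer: √58589157312956622/502269 ≈ 481.92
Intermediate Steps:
v = 2/502269 (v = -2/(-187035 - 315234) = -2/(-502269) = -2*(-1/502269) = 2/502269 ≈ 3.9819e-6)
√(232244 + v) = √(232244 + 2/502269) = √(116648961638/502269) = √58589157312956622/502269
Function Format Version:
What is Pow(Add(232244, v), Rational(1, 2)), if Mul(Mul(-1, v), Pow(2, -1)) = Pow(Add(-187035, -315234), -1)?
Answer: Mul(Rational(1, 502269), Pow(58589157312956622, Rational(1, 2))) ≈ 481.92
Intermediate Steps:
v = Rational(2, 502269) (v = Mul(-2, Pow(Add(-187035, -315234), -1)) = Mul(-2, Pow(-502269, -1)) = Mul(-2, Rational(-1, 502269)) = Rational(2, 502269) ≈ 3.9819e-6)
Pow(Add(232244, v), Rational(1, 2)) = Pow(Add(232244, Rational(2, 502269)), Rational(1, 2)) = Pow(Rational(116648961638, 502269), Rational(1, 2)) = Mul(Rational(1, 502269), Pow(58589157312956622, Rational(1, 2)))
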